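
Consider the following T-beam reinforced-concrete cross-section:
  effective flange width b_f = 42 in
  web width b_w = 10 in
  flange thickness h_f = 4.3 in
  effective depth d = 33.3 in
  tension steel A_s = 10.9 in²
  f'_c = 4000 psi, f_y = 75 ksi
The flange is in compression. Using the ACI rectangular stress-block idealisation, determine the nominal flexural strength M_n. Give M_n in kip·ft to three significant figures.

Tension: T = A_s f_y = 10.9 × 75 = 817.5 kips.
Try a within the flange: a = T/(0.85 f'_c b_f) = 817.5/(0.85 × 4 × 42) = 5.725 in.
a = 5.725 > h_f = 4.3 in: the block extends into the web. Split into flange-overhang and web parts.
C_f = 0.85 f'_c (b_f − b_w) h_f = 0.85 × 4 × (42 − 10) × 4.3 = 467.8 kips.
Remaining web compression depth: a_w = (T − C_f)/(0.85 f'_c b_w) = (817.5 − 467.8)/(0.85 × 4 × 10) = 10.285 in.
M_n = C_f(d − h_f/2) + (T − C_f)(d − a_w/2) = 467.8 × (33.3 − 2.15) + 349.7 × (33.3 − 5.1425) = 14572.0 + 9846.7 = 24418.7 kip·in.
M_n = 24418.7/12 = 2034.89 kip·ft.

M_n ≈ 2030 kip·ft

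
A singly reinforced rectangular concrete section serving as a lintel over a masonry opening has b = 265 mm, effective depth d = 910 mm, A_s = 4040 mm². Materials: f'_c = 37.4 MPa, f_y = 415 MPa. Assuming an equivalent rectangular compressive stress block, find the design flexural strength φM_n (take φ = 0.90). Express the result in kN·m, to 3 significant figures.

T = A_s f_y = 4040 × 415 = 1676600 N = 1676.6 kN.
From C = T: a = T/(0.85 f'_c b) = 1676600/(0.85 × 37.4 × 265) = 199.02 mm.
M_n = T(d − a/2) = 1676.6 kN × (910 − 99.51) mm = 1358.87 kN·m.
φM_n = 0.90 × 1358.87 = 1222.98 kN·m.

φM_n ≈ 1220 kN·m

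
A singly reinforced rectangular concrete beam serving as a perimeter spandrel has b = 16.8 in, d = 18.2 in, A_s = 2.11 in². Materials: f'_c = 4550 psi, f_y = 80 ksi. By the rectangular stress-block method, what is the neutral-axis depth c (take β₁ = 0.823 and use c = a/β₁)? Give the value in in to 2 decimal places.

T = A_s f_y = 2.11 × 80 = 168.8 kips.
a = T/(0.85 f'_c b) = 168.8/(0.85 × 4.55 × 16.8) = 2.5980 in.
With β₁ = 0.823, c = a/β₁ = 2.5980/0.823 = 3.16 in.

c ≈ 3.16 in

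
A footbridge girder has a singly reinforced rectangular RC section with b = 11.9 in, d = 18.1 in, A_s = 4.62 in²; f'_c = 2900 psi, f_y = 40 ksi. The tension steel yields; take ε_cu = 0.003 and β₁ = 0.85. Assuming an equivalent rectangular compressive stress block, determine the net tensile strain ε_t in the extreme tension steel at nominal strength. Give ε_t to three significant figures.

a = A_s f_y/(0.85 f'_c b) = 6.300 in.
β₁ = 0.85, so c = a/β₁ = 6.300/0.85 = 7.412 in.
From the linear strain diagram with ε_cu = 0.003: ε_t = 0.003 (d − c)/c = 0.003 × (18.1 − 7.412)/7.412 = 0.00433.
ε_t is between 0.004 and 0.005 — transition zone.

ε_t ≈ 0.00433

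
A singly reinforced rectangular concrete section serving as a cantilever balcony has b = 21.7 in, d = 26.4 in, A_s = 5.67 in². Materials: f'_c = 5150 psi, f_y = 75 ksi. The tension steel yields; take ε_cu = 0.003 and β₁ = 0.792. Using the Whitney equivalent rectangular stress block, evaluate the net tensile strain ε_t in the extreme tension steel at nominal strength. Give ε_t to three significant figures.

a = A_s f_y/(0.85 f'_c b) = 4.477 in.
β₁ = 0.792, so c = a/β₁ = 4.477/0.792 = 5.653 in.
From the linear strain diagram with ε_cu = 0.003: ε_t = 0.003 (d − c)/c = 0.003 × (26.4 − 5.653)/5.653 = 0.0110.
Since ε_t ≥ 0.005, the section is tension-controlled.

ε_t ≈ 0.0110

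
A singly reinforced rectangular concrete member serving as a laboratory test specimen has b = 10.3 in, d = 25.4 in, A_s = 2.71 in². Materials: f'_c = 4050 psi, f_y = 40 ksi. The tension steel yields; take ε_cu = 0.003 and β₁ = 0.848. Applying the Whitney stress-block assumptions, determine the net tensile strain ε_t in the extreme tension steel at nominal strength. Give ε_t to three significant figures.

ε_t ≈ 0.0181

a = A_s f_y/(0.85 f'_c b) = 3.057 in.
β₁ = 0.848, so c = a/β₁ = 3.057/0.848 = 3.605 in.
From the linear strain diagram with ε_cu = 0.003: ε_t = 0.003 (d − c)/c = 0.003 × (25.4 − 3.605)/3.605 = 0.0181.
Since ε_t ≥ 0.005, the section is tension-controlled.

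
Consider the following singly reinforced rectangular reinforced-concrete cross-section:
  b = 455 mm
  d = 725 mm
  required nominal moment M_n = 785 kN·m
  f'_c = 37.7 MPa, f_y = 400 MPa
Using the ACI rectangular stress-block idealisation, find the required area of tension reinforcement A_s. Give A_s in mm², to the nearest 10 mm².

A_s ≈ 2860 mm²

With M_n = 0.85 f'_c a b (d − a/2), solve the quadratic for a:
a = d − √(d² − 2M_n/(0.85 f'_c b)) = 725 − √(725² − 2 × 785×10⁶/(0.85 × 37.7 × 455)) = 78.51 mm.
A_s = 0.85 f'_c a b / f_y = 0.85 × 37.7 × 78.51 × 455 / 400 = 2861.8 mm².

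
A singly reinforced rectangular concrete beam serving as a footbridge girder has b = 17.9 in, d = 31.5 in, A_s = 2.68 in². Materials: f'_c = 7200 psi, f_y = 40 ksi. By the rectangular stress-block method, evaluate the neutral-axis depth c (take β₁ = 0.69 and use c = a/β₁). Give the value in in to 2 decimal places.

c ≈ 1.42 in

T = A_s f_y = 2.68 × 40 = 107.2 kips.
a = T/(0.85 f'_c b) = 107.2/(0.85 × 7.2 × 17.9) = 0.9786 in.
With β₁ = 0.69, c = a/β₁ = 0.9786/0.69 = 1.42 in.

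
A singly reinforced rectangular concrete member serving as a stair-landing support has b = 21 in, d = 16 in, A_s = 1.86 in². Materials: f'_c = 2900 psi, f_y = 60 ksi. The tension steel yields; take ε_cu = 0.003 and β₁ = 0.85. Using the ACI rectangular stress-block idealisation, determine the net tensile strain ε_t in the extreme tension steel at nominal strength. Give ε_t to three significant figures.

ε_t ≈ 0.0159

a = A_s f_y/(0.85 f'_c b) = 2.156 in.
β₁ = 0.85, so c = a/β₁ = 2.156/0.85 = 2.536 in.
From the linear strain diagram with ε_cu = 0.003: ε_t = 0.003 (d − c)/c = 0.003 × (16 − 2.536)/2.536 = 0.0159.
Since ε_t ≥ 0.005, the section is tension-controlled.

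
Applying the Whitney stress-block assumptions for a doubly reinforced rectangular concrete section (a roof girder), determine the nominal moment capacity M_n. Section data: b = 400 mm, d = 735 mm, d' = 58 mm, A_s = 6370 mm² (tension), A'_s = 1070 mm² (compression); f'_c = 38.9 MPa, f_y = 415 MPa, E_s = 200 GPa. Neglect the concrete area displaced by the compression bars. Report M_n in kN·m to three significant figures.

M_n ≈ 1730 kN·m

Assume both tension and compression steel yield.
Net tension couple steel: A_s − A'_s = 5300 mm².
a = (A_s − A'_s) f_y / (0.85 f'_c b) = 2199500/(0.85 × 38.9 × 400) = 166.30 mm.
c = a/β₁ = 166.30/0.772 = 215.41 mm; ε'_s = 0.003(c − d')/c = 0.0022 ≥ f_y/E_s = 0.0021, so compression steel does yield.
M_n = (A_s − A'_s) f_y (d − a/2) + A'_s f_y (d − d') = [2199500 × (735 − 83.15) + 444050 × (735 − 58)] × 10⁻⁶ = 1433.74 + 300.62 = 1734.36 kN·m.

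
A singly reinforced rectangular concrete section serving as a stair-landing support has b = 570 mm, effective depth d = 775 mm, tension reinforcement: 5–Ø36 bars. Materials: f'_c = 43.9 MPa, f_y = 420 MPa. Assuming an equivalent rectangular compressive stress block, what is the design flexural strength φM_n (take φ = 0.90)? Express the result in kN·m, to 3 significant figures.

φM_n ≈ 1390 kN·m

A_s = 5 × 1018 = 5090 mm².
T = A_s f_y = 5090 × 420 = 2137800 N = 2137.8 kN.
From C = T: a = T/(0.85 f'_c b) = 2137800/(0.85 × 43.9 × 570) = 100.51 mm.
M_n = T(d − a/2) = 2137.8 kN × (775 − 50.255) mm = 1549.36 kN·m.
φM_n = 0.90 × 1549.36 = 1394.42 kN·m.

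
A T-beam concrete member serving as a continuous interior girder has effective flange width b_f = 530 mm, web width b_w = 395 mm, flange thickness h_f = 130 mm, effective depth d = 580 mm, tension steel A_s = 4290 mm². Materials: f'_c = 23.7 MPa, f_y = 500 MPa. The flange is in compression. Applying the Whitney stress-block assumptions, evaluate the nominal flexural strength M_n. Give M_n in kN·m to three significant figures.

M_n ≈ 1020 kN·m

Tension: T = A_s f_y = 4290 × 500 = 2145000 N.
Try a within the flange: a = T/(0.85 f'_c b_f) = 2145000/(0.85 × 23.7 × 530) = 200.90 mm.
a = 200.90 > h_f = 130 mm: the block extends into the web. Split into flange-overhang and web parts.
C_f = 0.85 f'_c (b_f − b_w) h_f = 0.85 × 23.7 × (530 − 395) × 130 = 353545 N.
Remaining web compression depth: a_w = (T − C_f)/(0.85 f'_c b_w) = (2145000 − 353545)/(0.85 × 23.7 × 395) = 225.13 mm.
M_n = C_f(d − h_f/2) + (T − C_f)(d − a_w/2) = 353545 × (580 − 65) + 1791455 × (580 − 112.565) = 182.08 + 837.39 = 1019.47 × 10⁶ N·mm.
M_n = 1019.47 kN·m.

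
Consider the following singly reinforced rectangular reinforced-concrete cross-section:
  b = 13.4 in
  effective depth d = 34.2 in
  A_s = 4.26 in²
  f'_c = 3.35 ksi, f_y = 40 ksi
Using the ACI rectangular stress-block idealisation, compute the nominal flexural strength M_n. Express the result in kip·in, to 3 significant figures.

M_n ≈ 5450 kip·in

T = A_s f_y = 4.26 × 40 = 170.4 kips.
a = T/(0.85 f'_c b) = 170.4/(0.85 × 3.35 × 13.4) = 4.466 in.
M_n = T(d − a/2) = 170.4 × (34.2 − 2.233) = 5447.2 kip·in.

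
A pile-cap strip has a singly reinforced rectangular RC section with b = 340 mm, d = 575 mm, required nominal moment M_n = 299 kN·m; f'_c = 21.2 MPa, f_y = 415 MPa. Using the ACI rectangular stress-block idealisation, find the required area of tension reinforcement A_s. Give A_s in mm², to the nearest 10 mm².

A_s ≈ 1360 mm²

With M_n = 0.85 f'_c a b (d − a/2), solve the quadratic for a:
a = d − √(d² − 2M_n/(0.85 f'_c b)) = 575 − √(575² − 2 × 299×10⁶/(0.85 × 21.2 × 340)) = 92.28 mm.
A_s = 0.85 f'_c a b / f_y = 0.85 × 21.2 × 92.28 × 340 / 415 = 1362.4 mm².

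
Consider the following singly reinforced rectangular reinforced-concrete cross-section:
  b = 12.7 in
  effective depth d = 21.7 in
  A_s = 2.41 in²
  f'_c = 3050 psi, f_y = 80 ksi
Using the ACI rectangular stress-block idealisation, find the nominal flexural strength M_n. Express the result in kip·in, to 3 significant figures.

M_n ≈ 3620 kip·in

T = A_s f_y = 2.41 × 80 = 192.8 kips.
a = T/(0.85 f'_c b) = 192.8/(0.85 × 3.05 × 12.7) = 5.856 in.
M_n = T(d − a/2) = 192.8 × (21.7 − 2.928) = 3619.2 kip·in.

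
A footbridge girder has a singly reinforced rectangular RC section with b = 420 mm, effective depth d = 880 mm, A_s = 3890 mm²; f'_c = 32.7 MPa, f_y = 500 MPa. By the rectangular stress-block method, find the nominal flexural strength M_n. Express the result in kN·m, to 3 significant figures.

M_n ≈ 1550 kN·m

T = A_s f_y = 3890 × 500 = 1945000 N = 1945 kN.
From C = T: a = T/(0.85 f'_c b) = 1945000/(0.85 × 32.7 × 420) = 166.61 mm.
M_n = T(d − a/2) = 1945 kN × (880 − 83.305) mm = 1549.57 kN·m.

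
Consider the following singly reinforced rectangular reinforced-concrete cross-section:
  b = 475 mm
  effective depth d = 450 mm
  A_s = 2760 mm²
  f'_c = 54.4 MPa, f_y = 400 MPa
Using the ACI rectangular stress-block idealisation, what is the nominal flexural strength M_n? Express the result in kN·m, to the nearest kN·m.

M_n ≈ 469 kN·m

T = A_s f_y = 2760 × 400 = 1104000 N = 1104 kN.
From C = T: a = T/(0.85 f'_c b) = 1104000/(0.85 × 54.4 × 475) = 50.26 mm.
M_n = T(d − a/2) = 1104 kN × (450 − 25.13) mm = 469.06 kN·m.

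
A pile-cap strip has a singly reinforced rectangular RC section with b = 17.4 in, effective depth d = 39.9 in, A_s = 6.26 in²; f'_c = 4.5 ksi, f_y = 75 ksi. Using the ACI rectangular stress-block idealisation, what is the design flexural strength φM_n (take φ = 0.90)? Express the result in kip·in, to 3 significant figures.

φM_n ≈ 15400 kip·in

T = A_s f_y = 6.26 × 75 = 469.5 kips.
a = T/(0.85 f'_c b) = 469.5/(0.85 × 4.5 × 17.4) = 7.054 in.
M_n = T(d − a/2) = 469.5 × (39.9 − 3.527) = 17077.1 kip·in.
φM_n = 0.90 × 17077.1 = 15369.4 kip·in.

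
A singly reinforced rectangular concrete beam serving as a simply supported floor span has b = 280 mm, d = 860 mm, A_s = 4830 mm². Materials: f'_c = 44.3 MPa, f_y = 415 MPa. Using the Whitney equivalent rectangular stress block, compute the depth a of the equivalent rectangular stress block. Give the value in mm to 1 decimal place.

a ≈ 190.1 mm

T = A_s f_y = 4830 × 415 = 2004450 N = 2004.45 kN.
Setting C = 0.85 f'_c a b equal to T: a = 2004450/(0.85 × 44.3 × 280) = 190.1 mm.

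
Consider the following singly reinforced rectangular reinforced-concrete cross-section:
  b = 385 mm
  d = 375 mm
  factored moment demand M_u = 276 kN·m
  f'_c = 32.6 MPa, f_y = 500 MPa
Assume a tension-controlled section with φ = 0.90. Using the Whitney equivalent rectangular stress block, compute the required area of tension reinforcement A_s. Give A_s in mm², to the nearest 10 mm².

M_n = M_u/φ = 276/0.90 = 306.667 kN·m.
With M_n = 0.85 f'_c a b (d − a/2), solve the quadratic for a:
a = d − √(d² − 2M_n/(0.85 f'_c b)) = 375 − √(375² − 2 × 306.667×10⁶/(0.85 × 32.6 × 385)) = 86.67 mm.
A_s = 0.85 f'_c a b / f_y = 0.85 × 32.6 × 86.67 × 385 / 500 = 1849.3 mm².

A_s ≈ 1850 mm²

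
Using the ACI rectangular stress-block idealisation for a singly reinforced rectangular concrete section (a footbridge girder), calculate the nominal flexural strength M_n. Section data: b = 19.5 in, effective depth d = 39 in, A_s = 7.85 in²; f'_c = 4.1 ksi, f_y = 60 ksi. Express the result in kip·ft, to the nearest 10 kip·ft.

M_n ≈ 1390 kip·ft

T = A_s f_y = 7.85 × 60 = 471 kips.
a = T/(0.85 f'_c b) = 471/(0.85 × 4.1 × 19.5) = 6.931 in.
M_n = T(d − a/2) = 471 × (39 − 3.4655) = 16736.7 kip·in = 16736.7/12 = 1394.73 kip·ft.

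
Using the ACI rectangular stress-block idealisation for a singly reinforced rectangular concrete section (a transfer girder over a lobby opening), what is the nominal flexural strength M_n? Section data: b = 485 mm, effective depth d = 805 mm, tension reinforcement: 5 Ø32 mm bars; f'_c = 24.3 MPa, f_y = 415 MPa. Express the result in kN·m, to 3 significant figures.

M_n ≈ 1200 kN·m

A_s = 5 × 804 = 4020 mm².
T = A_s f_y = 4020 × 415 = 1668300 N = 1668.3 kN.
From C = T: a = T/(0.85 f'_c b) = 1668300/(0.85 × 24.3 × 485) = 166.54 mm.
M_n = T(d − a/2) = 1668.3 kN × (805 − 83.27) mm = 1204.06 kN·m.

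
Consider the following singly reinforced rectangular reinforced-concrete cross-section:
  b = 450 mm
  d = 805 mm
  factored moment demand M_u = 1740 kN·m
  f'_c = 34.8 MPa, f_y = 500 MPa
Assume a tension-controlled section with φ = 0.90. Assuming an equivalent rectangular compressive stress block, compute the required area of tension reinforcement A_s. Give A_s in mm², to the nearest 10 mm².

A_s ≈ 5510 mm²

M_n = M_u/φ = 1740/0.90 = 1933.33 kN·m.
With M_n = 0.85 f'_c a b (d − a/2), solve the quadratic for a:
a = d − √(d² − 2M_n/(0.85 f'_c b)) = 805 − √(805² − 2 × 1933.33×10⁶/(0.85 × 34.8 × 450)) = 207.05 mm.
A_s = 0.85 f'_c a b / f_y = 0.85 × 34.8 × 207.05 × 450 / 500 = 5512.1 mm².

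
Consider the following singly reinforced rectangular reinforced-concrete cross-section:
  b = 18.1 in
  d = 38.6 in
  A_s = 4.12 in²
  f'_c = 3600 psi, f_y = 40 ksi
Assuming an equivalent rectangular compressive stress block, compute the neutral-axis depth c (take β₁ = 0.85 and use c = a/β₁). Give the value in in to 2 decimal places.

T = A_s f_y = 4.12 × 40 = 164.8 kips.
a = T/(0.85 f'_c b) = 164.8/(0.85 × 3.6 × 18.1) = 2.9755 in.
With β₁ = 0.85, c = a/β₁ = 2.9755/0.85 = 3.50 in.

c ≈ 3.50 in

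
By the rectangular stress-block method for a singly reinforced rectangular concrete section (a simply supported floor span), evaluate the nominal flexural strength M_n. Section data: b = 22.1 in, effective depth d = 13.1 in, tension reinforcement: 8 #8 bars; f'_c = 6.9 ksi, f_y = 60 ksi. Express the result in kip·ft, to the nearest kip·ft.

M_n ≈ 368 kip·ft

A_s = 8 × 0.79 = 6.32 in².
T = A_s f_y = 6.32 × 60 = 379.2 kips.
a = T/(0.85 f'_c b) = 379.2/(0.85 × 6.9 × 22.1) = 2.926 in.
M_n = T(d − a/2) = 379.2 × (13.1 − 1.463) = 4412.8 kip·in = 4412.8/12 = 367.73 kip·ft.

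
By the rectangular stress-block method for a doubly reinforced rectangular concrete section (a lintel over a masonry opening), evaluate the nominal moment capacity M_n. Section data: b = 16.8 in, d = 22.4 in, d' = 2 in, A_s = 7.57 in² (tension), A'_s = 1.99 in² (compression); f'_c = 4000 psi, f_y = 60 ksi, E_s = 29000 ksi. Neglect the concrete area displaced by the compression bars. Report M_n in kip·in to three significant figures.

M_n ≈ 8950 kip·in

Assume both steels yield.
a = (A_s − A'_s) f_y/(0.85 f'_c b) = (7.57 − 1.99) × 60/(0.85 × 4 × 16.8) = 5.861 in.
c = a/β₁ = 5.861/0.85 = 6.895 in; ε'_s = 0.003(c − d')/c = 0.0021 ≥ ε_y = 0.0021, so the compression steel yields.
M_n = (A_s − A'_s) f_y (d − a/2) + A'_s f_y (d − d') = 334.8 × (22.4 − 2.9305) + 119.4 × (22.4 − 2) = 6518.4 + 2435.8 = 8954.2 kip·in.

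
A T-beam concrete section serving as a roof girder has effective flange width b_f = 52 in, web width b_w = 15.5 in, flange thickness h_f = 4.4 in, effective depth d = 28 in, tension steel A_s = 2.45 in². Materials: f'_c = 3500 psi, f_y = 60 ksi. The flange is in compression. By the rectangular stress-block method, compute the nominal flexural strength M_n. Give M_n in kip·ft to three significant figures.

Tension: T = A_s f_y = 2.45 × 60 = 147 kips.
Try a within the flange: a = T/(0.85 f'_c b_f) = 147/(0.85 × 3.5 × 52) = 0.950 in.
Since a = 0.950 ≤ h_f = 4.4 in, the stress block lies entirely in the flange; analyse as a rectangular beam of width b_f.
M_n = T(d − a/2) = 147 × (28 − 0.475) = 4046.2 kip·in.
M_n = 4046.2/12 = 337.18 kip·ft.

M_n ≈ 337 kip·ft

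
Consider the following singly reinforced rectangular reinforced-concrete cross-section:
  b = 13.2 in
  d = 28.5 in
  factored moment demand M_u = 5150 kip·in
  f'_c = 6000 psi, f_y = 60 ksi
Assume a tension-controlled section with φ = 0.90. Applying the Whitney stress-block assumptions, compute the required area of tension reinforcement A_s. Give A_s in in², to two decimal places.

M_n = M_u/φ = 5150/0.90 = 5722.22 kip·in.
From M_n = 0.85 f'_c a b (d − a/2):
a = d − √(d² − 2M_n/(0.85 f'_c b)) = 28.5 − √(28.5² − 2 × 5722.22/(0.85 × 6 × 13.2)) = 3.157 in.
A_s = 0.85 f'_c a b / f_y = 0.85 × 6 × 3.157 × 13.2 / 60 = 3.542 in².

A_s ≈ 3.54 in²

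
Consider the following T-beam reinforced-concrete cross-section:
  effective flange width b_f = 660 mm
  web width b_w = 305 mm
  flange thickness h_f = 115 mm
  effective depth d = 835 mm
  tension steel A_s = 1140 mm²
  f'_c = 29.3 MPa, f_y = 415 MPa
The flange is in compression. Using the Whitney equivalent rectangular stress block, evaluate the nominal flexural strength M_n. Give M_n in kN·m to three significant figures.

Tension: T = A_s f_y = 1140 × 415 = 473100 N.
Try a within the flange: a = T/(0.85 f'_c b_f) = 473100/(0.85 × 29.3 × 660) = 28.78 mm.
Since a = 28.78 ≤ h_f = 115 mm, the stress block lies entirely in the flange; analyse as a rectangular beam of width b_f.
M_n = T(d − a/2) = 473100 × (835 − 14.39) = 388.23 × 10⁶ N·mm.
M_n = 388.23 kN·m.

M_n ≈ 388 kN·m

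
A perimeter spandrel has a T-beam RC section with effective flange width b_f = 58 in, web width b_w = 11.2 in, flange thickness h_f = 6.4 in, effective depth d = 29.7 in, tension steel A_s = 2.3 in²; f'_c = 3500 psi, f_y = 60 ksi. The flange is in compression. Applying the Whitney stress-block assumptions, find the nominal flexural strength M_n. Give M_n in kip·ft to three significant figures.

M_n ≈ 337 kip·ft

Tension: T = A_s f_y = 2.3 × 60 = 138 kips.
Try a within the flange: a = T/(0.85 f'_c b_f) = 138/(0.85 × 3.5 × 58) = 0.800 in.
Since a = 0.800 ≤ h_f = 6.4 in, the stress block lies entirely in the flange; analyse as a rectangular beam of width b_f.
M_n = T(d − a/2) = 138 × (29.7 − 0.4) = 4043.4 kip·in.
M_n = 4043.4/12 = 336.95 kip·ft.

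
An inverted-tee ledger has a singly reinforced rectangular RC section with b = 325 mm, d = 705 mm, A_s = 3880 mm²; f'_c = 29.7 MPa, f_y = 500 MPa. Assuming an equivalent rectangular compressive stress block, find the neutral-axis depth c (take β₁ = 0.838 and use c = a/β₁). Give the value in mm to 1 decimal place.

T = A_s f_y = 3880 × 500 = 1940000 N = 1940 kN.
Setting C = 0.85 f'_c a b equal to T: a = 1940000/(0.85 × 29.7 × 325) = 236.452 mm.
With β₁ = 0.838, c = a/β₁ = 236.452/0.838 = 282.2 mm.

c ≈ 282.2 mm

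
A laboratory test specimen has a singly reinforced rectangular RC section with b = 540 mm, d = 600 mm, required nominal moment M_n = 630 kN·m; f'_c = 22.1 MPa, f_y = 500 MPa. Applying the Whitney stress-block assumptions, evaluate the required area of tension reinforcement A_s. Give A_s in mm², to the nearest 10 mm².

With M_n = 0.85 f'_c a b (d − a/2), solve the quadratic for a:
a = d − √(d² − 2M_n/(0.85 f'_c b)) = 600 − √(600² − 2 × 630×10⁶/(0.85 × 22.1 × 540)) = 114.42 mm.
A_s = 0.85 f'_c a b / f_y = 0.85 × 22.1 × 114.42 × 540 / 500 = 2321.3 mm².

A_s ≈ 2320 mm²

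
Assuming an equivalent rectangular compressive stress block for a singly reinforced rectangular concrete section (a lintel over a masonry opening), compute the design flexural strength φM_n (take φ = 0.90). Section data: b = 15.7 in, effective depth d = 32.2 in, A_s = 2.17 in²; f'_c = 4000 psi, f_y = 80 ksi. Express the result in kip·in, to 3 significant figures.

T = A_s f_y = 2.17 × 80 = 173.6 kips.
a = T/(0.85 f'_c b) = 173.6/(0.85 × 4 × 15.7) = 3.252 in.
M_n = T(d − a/2) = 173.6 × (32.2 − 1.626) = 5307.6 kip·in.
φM_n = 0.90 × 5307.6 = 4776.8 kip·in.

φM_n ≈ 4780 kip·in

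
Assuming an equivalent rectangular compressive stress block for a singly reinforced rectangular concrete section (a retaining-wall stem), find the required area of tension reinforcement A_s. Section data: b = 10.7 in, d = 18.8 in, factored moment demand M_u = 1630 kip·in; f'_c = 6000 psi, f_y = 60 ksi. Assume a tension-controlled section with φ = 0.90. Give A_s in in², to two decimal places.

M_n = M_u/φ = 1630/0.90 = 1811.11 kip·in.
From M_n = 0.85 f'_c a b (d − a/2):
a = d − √(d² − 2M_n/(0.85 f'_c b)) = 18.8 − √(18.8² − 2 × 1811.11/(0.85 × 6 × 10.7)) = 1.857 in.
A_s = 0.85 f'_c a b / f_y = 0.85 × 6 × 1.857 × 10.7 / 60 = 1.689 in².

A_s ≈ 1.69 in²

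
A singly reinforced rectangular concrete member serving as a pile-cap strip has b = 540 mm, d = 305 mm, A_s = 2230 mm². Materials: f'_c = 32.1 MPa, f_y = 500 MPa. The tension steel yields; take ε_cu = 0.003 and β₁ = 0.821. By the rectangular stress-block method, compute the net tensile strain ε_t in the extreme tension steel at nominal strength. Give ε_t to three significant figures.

ε_t ≈ 0.00693

a = A_s f_y/(0.85 f'_c b) = 75.68 mm.
β₁ = 0.821, so c = a/β₁ = 75.68/0.821 = 92.18 mm.
From the linear strain diagram with ε_cu = 0.003: ε_t = 0.003 (d − c)/c = 0.003 × (305 − 92.18)/92.18 = 0.00693.
Since ε_t ≥ 0.005, the section is tension-controlled.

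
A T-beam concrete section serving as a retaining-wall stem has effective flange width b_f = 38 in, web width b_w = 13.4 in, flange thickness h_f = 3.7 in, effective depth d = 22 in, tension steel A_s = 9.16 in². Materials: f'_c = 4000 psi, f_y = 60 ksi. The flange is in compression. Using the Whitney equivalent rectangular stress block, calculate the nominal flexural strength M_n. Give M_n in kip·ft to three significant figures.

Tension: T = A_s f_y = 9.16 × 60 = 549.6 kips.
Try a within the flange: a = T/(0.85 f'_c b_f) = 549.6/(0.85 × 4 × 38) = 4.254 in.
a = 4.254 > h_f = 3.7 in: the block extends into the web. Split into flange-overhang and web parts.
C_f = 0.85 f'_c (b_f − b_w) h_f = 0.85 × 4 × (38 − 13.4) × 3.7 = 309.5 kips.
Remaining web compression depth: a_w = (T − C_f)/(0.85 f'_c b_w) = (549.6 − 309.5)/(0.85 × 4 × 13.4) = 5.270 in.
M_n = C_f(d − h_f/2) + (T − C_f)(d − a_w/2) = 309.5 × (22 − 1.85) + 240.1 × (22 − 2.635) = 6236.4 + 4649.5 = 10885.9 kip·in.
M_n = 10885.9/12 = 907.16 kip·ft.

M_n ≈ 907 kip·ft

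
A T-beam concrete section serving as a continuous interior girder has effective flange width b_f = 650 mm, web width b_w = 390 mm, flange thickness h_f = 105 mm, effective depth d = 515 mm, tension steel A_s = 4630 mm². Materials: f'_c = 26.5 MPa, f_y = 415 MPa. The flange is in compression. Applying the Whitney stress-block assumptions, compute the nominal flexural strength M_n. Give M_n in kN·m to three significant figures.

M_n ≈ 860 kN·m

Tension: T = A_s f_y = 4630 × 415 = 1921450 N.
Try a within the flange: a = T/(0.85 f'_c b_f) = 1921450/(0.85 × 26.5 × 650) = 131.24 mm.
a = 131.24 > h_f = 105 mm: the block extends into the web. Split into flange-overhang and web parts.
C_f = 0.85 f'_c (b_f − b_w) h_f = 0.85 × 26.5 × (650 − 390) × 105 = 614933 N.
Remaining web compression depth: a_w = (T − C_f)/(0.85 f'_c b_w) = (1921450 − 614933)/(0.85 × 26.5 × 390) = 148.73 mm.
M_n = C_f(d − h_f/2) + (T − C_f)(d − a_w/2) = 614933 × (515 − 52.5) + 1306517 × (515 − 74.365) = 284.41 + 575.70 = 860.11 × 10⁶ N·mm.
M_n = 860.11 kN·m.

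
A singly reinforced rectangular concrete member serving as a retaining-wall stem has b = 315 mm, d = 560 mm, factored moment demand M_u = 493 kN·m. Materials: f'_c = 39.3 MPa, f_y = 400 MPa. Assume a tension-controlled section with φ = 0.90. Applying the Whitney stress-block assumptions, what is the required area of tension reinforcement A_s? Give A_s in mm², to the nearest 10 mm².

M_n = M_u/φ = 493/0.90 = 547.778 kN·m.
With M_n = 0.85 f'_c a b (d − a/2), solve the quadratic for a:
a = d − √(d² − 2M_n/(0.85 f'_c b)) = 560 − √(560² − 2 × 547.778×10⁶/(0.85 × 39.3 × 315)) = 102.30 mm.
A_s = 0.85 f'_c a b / f_y = 0.85 × 39.3 × 102.30 × 315 / 400 = 2691.1 mm².

A_s ≈ 2690 mm²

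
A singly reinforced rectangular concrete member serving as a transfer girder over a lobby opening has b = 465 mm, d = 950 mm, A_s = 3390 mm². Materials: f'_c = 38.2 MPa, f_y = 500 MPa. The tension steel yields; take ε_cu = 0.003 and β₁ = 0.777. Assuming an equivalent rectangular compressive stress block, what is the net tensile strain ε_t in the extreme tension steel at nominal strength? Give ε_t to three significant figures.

a = A_s f_y/(0.85 f'_c b) = 112.26 mm.
β₁ = 0.777, so c = a/β₁ = 112.26/0.777 = 144.48 mm.
From the linear strain diagram with ε_cu = 0.003: ε_t = 0.003 (d − c)/c = 0.003 × (950 − 144.48)/144.48 = 0.0167.
Since ε_t ≥ 0.005, the section is tension-controlled.

ε_t ≈ 0.0167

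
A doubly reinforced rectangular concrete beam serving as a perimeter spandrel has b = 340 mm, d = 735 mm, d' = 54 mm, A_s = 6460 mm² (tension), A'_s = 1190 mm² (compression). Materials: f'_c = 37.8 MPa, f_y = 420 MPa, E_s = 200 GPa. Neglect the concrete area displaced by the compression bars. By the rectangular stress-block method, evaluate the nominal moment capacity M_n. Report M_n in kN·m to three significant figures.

Assume both tension and compression steel yield.
Net tension couple steel: A_s − A'_s = 5270 mm².
a = (A_s − A'_s) f_y / (0.85 f'_c b) = 2213400/(0.85 × 37.8 × 340) = 202.61 mm.
c = a/β₁ = 202.61/0.78 = 259.76 mm; ε'_s = 0.003(c − d')/c = 0.0024 ≥ f_y/E_s = 0.0021, so compression steel does yield.
M_n = (A_s − A'_s) f_y (d − a/2) + A'_s f_y (d − d') = [2213400 × (735 − 101.305) + 499800 × (735 − 54)] × 10⁻⁶ = 1402.62 + 340.36 = 1742.98 kN·m.

M_n ≈ 1740 kN·m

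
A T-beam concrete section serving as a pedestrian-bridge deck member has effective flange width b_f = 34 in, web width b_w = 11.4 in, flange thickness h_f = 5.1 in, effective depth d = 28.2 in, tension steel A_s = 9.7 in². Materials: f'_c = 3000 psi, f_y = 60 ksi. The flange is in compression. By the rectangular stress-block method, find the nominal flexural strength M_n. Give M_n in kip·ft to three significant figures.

M_n ≈ 1190 kip·ft

Tension: T = A_s f_y = 9.7 × 60 = 582 kips.
Try a within the flange: a = T/(0.85 f'_c b_f) = 582/(0.85 × 3 × 34) = 6.713 in.
a = 6.713 > h_f = 5.1 in: the block extends into the web. Split into flange-overhang and web parts.
C_f = 0.85 f'_c (b_f − b_w) h_f = 0.85 × 3 × (34 − 11.4) × 5.1 = 293.9 kips.
Remaining web compression depth: a_w = (T − C_f)/(0.85 f'_c b_w) = (582 − 293.9)/(0.85 × 3 × 11.4) = 9.911 in.
M_n = C_f(d − h_f/2) + (T − C_f)(d − a_w/2) = 293.9 × (28.2 − 2.55) + 288.1 × (28.2 − 4.9555) = 7538.5 + 6696.7 = 14235.2 kip·in.
M_n = 14235.2/12 = 1186.27 kip·ft.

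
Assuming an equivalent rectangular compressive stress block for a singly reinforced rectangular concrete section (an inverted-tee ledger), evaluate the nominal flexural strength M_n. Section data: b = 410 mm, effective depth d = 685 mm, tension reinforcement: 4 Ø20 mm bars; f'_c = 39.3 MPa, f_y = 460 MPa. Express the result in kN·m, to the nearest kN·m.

M_n ≈ 384 kN·m

A_s = 4 × 314 = 1256 mm².
T = A_s f_y = 1256 × 460 = 577760 N = 577.76 kN.
From C = T: a = T/(0.85 f'_c b) = 577760/(0.85 × 39.3 × 410) = 42.18 mm.
M_n = T(d − a/2) = 577.76 kN × (685 − 21.09) mm = 383.58 kN·m.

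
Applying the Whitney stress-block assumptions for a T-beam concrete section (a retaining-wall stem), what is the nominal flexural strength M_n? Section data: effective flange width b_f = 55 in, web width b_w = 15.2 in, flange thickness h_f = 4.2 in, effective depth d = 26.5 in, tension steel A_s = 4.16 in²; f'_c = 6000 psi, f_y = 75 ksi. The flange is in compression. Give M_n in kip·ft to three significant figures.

Tension: T = A_s f_y = 4.16 × 75 = 312 kips.
Try a within the flange: a = T/(0.85 f'_c b_f) = 312/(0.85 × 6 × 55) = 1.112 in.
Since a = 1.112 ≤ h_f = 4.2 in, the stress block lies entirely in the flange; analyse as a rectangular beam of width b_f.
M_n = T(d − a/2) = 312 × (26.5 − 0.556) = 8094.5 kip·in.
M_n = 8094.5/12 = 674.54 kip·ft.

M_n ≈ 675 kip·ft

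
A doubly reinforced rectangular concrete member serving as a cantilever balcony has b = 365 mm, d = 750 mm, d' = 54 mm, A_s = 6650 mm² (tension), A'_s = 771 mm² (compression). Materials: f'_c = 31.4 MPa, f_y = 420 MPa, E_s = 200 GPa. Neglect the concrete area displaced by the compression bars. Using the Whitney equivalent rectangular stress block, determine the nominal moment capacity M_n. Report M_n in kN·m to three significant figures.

M_n ≈ 1760 kN·m

Assume both tension and compression steel yield.
Net tension couple steel: A_s − A'_s = 5879 mm².
a = (A_s − A'_s) f_y / (0.85 f'_c b) = 2469180/(0.85 × 31.4 × 365) = 253.46 mm.
c = a/β₁ = 253.46/0.826 = 306.85 mm; ε'_s = 0.003(c − d')/c = 0.0025 ≥ f_y/E_s = 0.0021, so compression steel does yield.
M_n = (A_s − A'_s) f_y (d − a/2) + A'_s f_y (d − d') = [2469180 × (750 − 126.73) + 323820 × (750 − 54)] × 10⁻⁶ = 1538.97 + 225.38 = 1764.35 kN·m.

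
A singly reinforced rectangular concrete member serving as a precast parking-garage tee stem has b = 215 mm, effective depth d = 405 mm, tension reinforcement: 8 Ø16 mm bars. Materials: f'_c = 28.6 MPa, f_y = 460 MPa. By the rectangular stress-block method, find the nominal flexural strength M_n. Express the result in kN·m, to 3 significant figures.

A_s = 8 × 201 = 1608 mm².
T = A_s f_y = 1608 × 460 = 739680 N = 739.68 kN.
From C = T: a = T/(0.85 f'_c b) = 739680/(0.85 × 28.6 × 215) = 141.52 mm.
M_n = T(d − a/2) = 739.68 kN × (405 − 70.76) mm = 247.23 kN·m.

M_n ≈ 247 kN·m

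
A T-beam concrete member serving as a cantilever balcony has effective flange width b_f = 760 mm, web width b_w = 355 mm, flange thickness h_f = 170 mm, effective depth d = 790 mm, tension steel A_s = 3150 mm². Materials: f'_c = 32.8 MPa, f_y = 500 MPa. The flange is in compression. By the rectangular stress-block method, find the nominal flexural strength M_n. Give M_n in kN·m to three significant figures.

Tension: T = A_s f_y = 3150 × 500 = 1575000 N.
Try a within the flange: a = T/(0.85 f'_c b_f) = 1575000/(0.85 × 32.8 × 760) = 74.33 mm.
Since a = 74.33 ≤ h_f = 170 mm, the stress block lies entirely in the flange; analyse as a rectangular beam of width b_f.
M_n = T(d − a/2) = 1575000 × (790 − 37.165) = 1185.72 × 10⁶ N·mm.
M_n = 1185.72 kN·m.

M_n ≈ 1190 kN·m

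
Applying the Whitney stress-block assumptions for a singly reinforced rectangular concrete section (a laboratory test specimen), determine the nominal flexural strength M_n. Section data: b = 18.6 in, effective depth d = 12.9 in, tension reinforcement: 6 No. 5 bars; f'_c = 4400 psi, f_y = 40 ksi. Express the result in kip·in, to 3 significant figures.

M_n ≈ 920 kip·in

A_s = 6 × 0.31 = 1.86 in².
T = A_s f_y = 1.86 × 40 = 74.4 kips.
a = T/(0.85 f'_c b) = 74.4/(0.85 × 4.4 × 18.6) = 1.070 in.
M_n = T(d − a/2) = 74.4 × (12.9 − 0.535) = 920.0 kip·in.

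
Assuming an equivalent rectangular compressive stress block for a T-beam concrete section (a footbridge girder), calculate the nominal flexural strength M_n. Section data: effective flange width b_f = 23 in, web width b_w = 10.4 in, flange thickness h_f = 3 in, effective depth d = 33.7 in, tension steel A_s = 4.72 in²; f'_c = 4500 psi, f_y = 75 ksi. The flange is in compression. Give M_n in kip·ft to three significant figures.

M_n ≈ 930 kip·ft

Tension: T = A_s f_y = 4.72 × 75 = 354 kips.
Try a within the flange: a = T/(0.85 f'_c b_f) = 354/(0.85 × 4.5 × 23) = 4.024 in.
a = 4.024 > h_f = 3 in: the block extends into the web. Split into flange-overhang and web parts.
C_f = 0.85 f'_c (b_f − b_w) h_f = 0.85 × 4.5 × (23 − 10.4) × 3 = 144.6 kips.
Remaining web compression depth: a_w = (T − C_f)/(0.85 f'_c b_w) = (354 − 144.6)/(0.85 × 4.5 × 10.4) = 5.264 in.
M_n = C_f(d − h_f/2) + (T − C_f)(d − a_w/2) = 144.6 × (33.7 − 1.5) + 209.4 × (33.7 − 2.632) = 4656.1 + 6505.6 = 11161.7 kip·in.
M_n = 11161.7/12 = 930.14 kip·ft.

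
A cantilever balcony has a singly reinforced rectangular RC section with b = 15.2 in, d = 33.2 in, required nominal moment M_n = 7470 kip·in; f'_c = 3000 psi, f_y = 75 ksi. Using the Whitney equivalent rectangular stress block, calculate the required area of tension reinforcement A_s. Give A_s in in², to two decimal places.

A_s ≈ 3.32 in²

From M_n = 0.85 f'_c a b (d − a/2):
a = d − √(d² − 2M_n/(0.85 f'_c b)) = 33.2 − √(33.2² − 2 × 7470/(0.85 × 3 × 15.2)) = 6.427 in.
A_s = 0.85 f'_c a b / f_y = 0.85 × 3 × 6.427 × 15.2 / 75 = 3.321 in².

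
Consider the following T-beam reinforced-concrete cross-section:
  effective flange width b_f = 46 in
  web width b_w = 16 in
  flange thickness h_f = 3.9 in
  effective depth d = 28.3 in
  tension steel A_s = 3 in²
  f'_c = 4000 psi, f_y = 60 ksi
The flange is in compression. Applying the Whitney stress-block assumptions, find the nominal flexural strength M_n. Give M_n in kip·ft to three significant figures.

Tension: T = A_s f_y = 3 × 60 = 180 kips.
Try a within the flange: a = T/(0.85 f'_c b_f) = 180/(0.85 × 4 × 46) = 1.151 in.
Since a = 1.151 ≤ h_f = 3.9 in, the stress block lies entirely in the flange; analyse as a rectangular beam of width b_f.
M_n = T(d − a/2) = 180 × (28.3 − 0.5755) = 4990.4 kip·in.
M_n = 4990.4/12 = 415.87 kip·ft.

M_n ≈ 416 kip·ft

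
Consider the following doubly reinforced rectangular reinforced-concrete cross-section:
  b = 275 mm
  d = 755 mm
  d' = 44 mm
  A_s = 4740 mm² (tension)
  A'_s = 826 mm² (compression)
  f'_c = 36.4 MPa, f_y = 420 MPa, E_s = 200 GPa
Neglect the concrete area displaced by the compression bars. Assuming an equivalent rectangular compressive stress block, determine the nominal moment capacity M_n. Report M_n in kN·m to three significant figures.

Assume both tension and compression steel yield.
Net tension couple steel: A_s − A'_s = 3914 mm².
a = (A_s − A'_s) f_y / (0.85 f'_c b) = 1643880/(0.85 × 36.4 × 275) = 193.20 mm.
c = a/β₁ = 193.20/0.79 = 244.56 mm; ε'_s = 0.003(c − d')/c = 0.0025 ≥ f_y/E_s = 0.0021, so compression steel does yield.
M_n = (A_s − A'_s) f_y (d − a/2) + A'_s f_y (d − d') = [1643880 × (755 − 96.6) + 346920 × (755 − 44)] × 10⁻⁶ = 1082.33 + 246.66 = 1328.99 kN·m.

M_n ≈ 1330 kN·m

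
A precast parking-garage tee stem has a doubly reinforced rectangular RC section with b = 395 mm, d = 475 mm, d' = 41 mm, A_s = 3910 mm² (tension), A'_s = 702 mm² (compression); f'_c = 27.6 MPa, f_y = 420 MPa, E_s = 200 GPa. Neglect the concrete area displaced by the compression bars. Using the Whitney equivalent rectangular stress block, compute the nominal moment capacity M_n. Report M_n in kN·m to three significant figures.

M_n ≈ 670 kN·m

Assume both tension and compression steel yield.
Net tension couple steel: A_s − A'_s = 3208 mm².
a = (A_s − A'_s) f_y / (0.85 f'_c b) = 1347360/(0.85 × 27.6 × 395) = 145.40 mm.
c = a/β₁ = 145.40/0.85 = 171.06 mm; ε'_s = 0.003(c − d')/c = 0.0023 ≥ f_y/E_s = 0.0021, so compression steel does yield.
M_n = (A_s − A'_s) f_y (d − a/2) + A'_s f_y (d − d') = [1347360 × (475 − 72.7) + 294840 × (475 − 41)] × 10⁻⁶ = 542.04 + 127.96 = 670.00 kN·m.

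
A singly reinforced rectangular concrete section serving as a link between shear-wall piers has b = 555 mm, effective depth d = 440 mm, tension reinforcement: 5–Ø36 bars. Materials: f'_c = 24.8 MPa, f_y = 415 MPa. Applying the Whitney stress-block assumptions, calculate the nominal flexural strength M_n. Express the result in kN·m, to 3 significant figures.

A_s = 5 × 1018 = 5090 mm².
T = A_s f_y = 5090 × 415 = 2112350 N = 2112.35 kN.
From C = T: a = T/(0.85 f'_c b) = 2112350/(0.85 × 24.8 × 555) = 180.55 mm.
M_n = T(d − a/2) = 2112.35 kN × (440 − 90.275) mm = 738.74 kN·m.

M_n ≈ 739 kN·m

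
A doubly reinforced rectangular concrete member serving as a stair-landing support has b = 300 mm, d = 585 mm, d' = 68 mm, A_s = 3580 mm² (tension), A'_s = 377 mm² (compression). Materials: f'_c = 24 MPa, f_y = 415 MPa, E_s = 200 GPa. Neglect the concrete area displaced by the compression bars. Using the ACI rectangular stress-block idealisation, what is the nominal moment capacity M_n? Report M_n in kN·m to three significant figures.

M_n ≈ 714 kN·m

Assume both tension and compression steel yield.
Net tension couple steel: A_s − A'_s = 3203 mm².
a = (A_s − A'_s) f_y / (0.85 f'_c b) = 1329245/(0.85 × 24 × 300) = 217.20 mm.
c = a/β₁ = 217.20/0.85 = 255.53 mm; ε'_s = 0.003(c − d')/c = 0.0022 ≥ f_y/E_s = 0.0021, so compression steel does yield.
M_n = (A_s − A'_s) f_y (d − a/2) + A'_s f_y (d − d') = [1329245 × (585 − 108.6) + 156455 × (585 − 68)] × 10⁻⁶ = 633.25 + 80.89 = 714.14 kN·m.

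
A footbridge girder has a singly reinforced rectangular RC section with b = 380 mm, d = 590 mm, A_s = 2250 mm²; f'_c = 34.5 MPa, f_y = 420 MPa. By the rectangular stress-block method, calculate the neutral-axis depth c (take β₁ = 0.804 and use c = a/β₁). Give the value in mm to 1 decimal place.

T = A_s f_y = 2250 × 420 = 945000 N = 945 kN.
Setting C = 0.85 f'_c a b equal to T: a = 945000/(0.85 × 34.5 × 380) = 84.803 mm.
With β₁ = 0.804, c = a/β₁ = 84.803/0.804 = 105.5 mm.

c ≈ 105.5 mm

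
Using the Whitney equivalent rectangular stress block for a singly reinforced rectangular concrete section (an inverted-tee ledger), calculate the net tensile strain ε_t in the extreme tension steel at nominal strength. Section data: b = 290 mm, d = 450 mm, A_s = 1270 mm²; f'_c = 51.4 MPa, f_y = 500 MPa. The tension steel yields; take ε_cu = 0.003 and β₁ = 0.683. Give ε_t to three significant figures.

ε_t ≈ 0.0154

a = A_s f_y/(0.85 f'_c b) = 50.12 mm.
β₁ = 0.683, so c = a/β₁ = 50.12/0.683 = 73.38 mm.
From the linear strain diagram with ε_cu = 0.003: ε_t = 0.003 (d − c)/c = 0.003 × (450 − 73.38)/73.38 = 0.0154.
Since ε_t ≥ 0.005, the section is tension-controlled.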